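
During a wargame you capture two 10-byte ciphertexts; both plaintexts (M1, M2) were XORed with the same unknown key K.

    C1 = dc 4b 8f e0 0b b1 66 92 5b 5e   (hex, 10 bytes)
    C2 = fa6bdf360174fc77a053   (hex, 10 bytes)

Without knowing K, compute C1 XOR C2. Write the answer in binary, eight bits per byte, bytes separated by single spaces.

C1 ⊕ C2 = (M1 ⊕ K) ⊕ (M2 ⊕ K) = M1 ⊕ M2 — the shared key cancels under XOR.
byte 0: 11011100 XOR 11111010 = 00100110
byte 1: 01001011 XOR 01101011 = 00100000
byte 2: 10001111 XOR 11011111 = 01010000
byte 3: 11100000 XOR 00110110 = 11010110
byte 4: 00001011 XOR 00000001 = 00001010
byte 5: 10110001 XOR 01110100 = 11000101
byte 6: 01100110 XOR 11111100 = 10011010
byte 7: 10010010 XOR 01110111 = 11100101
byte 8: 01011011 XOR 10100000 = 11111011
byte 9: 01011110 XOR 01010011 = 00001101

00100110 00100000 01010000 11010110 00001010 11000101 10011010 11100101 11111011 00001101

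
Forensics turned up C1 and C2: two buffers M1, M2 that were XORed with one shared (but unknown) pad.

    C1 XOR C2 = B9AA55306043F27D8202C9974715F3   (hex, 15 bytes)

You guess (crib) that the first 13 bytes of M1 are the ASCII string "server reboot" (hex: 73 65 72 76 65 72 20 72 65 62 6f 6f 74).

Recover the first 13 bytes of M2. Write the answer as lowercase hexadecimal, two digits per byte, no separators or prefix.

cacf27460531d20fe760a6f833

Since C1 ⊕ C2 = M1 ⊕ M2, XORing with the guessed M1 bytes yields the corresponding M2 bytes: M2 = (C1 ⊕ C2) ⊕ M1.
byte 0: 10111001 xor 01110011 = 11001010
byte 1: 10101010 xor 01100101 = 11001111
byte 2: 01010101 xor 01110010 = 00100111
byte 3: 00110000 xor 01110110 = 01000110
byte 4: 01100000 xor 01100101 = 00000101
byte 5: 01000011 xor 01110010 = 00110001
byte 6: 11110010 xor 00100000 = 11010010
byte 7: 01111101 xor 01110010 = 00001111
byte 8: 10000010 xor 01100101 = 11100111
byte 9: 00000010 xor 01100010 = 01100000
byte 10: 11001001 xor 01101111 = 10100110
byte 11: 10010111 xor 01101111 = 11111000
byte 12: 01000111 xor 01110100 = 00110011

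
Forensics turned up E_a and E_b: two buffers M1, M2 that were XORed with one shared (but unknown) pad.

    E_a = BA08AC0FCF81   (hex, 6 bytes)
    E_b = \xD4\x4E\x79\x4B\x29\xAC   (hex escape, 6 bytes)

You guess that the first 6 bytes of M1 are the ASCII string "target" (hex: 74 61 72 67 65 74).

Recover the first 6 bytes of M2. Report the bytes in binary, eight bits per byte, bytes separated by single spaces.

00011010 00100111 10100111 00100011 10000011 01011001

First, E_a ⊕ E_b = (M1 ⊕ K) ⊕ (M2 ⊕ K) = M1 ⊕ M2, so the key drops out. Then M2 = (M1 ⊕ M2) ⊕ M1 over the first 6 bytes.
byte 0: (ba ^ d4) ^ 74 = 6e ^ 74 = 1a
byte 1: (08 ^ 4e) ^ 61 = 46 ^ 61 = 27
byte 2: (ac ^ 79) ^ 72 = d5 ^ 72 = a7
byte 3: (0f ^ 4b) ^ 67 = 44 ^ 67 = 23
byte 4: (cf ^ 29) ^ 65 = e6 ^ 65 = 83
byte 5: (81 ^ ac) ^ 74 = 2d ^ 74 = 59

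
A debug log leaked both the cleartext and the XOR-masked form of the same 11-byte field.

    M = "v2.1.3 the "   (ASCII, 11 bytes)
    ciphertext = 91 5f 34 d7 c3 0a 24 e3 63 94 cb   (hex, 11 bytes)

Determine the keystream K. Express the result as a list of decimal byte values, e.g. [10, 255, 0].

[231, 109, 26, 230, 237, 57, 4, 151, 11, 241, 235]

Since ciphertext = M ⊕ K, XORing both sides with M gives K = M ⊕ ciphertext.
118 ⊕ 145 = 231
 50 ⊕  95 = 109
 46 ⊕  52 =  26
 49 ⊕ 215 = 230
 46 ⊕ 195 = 237
 51 ⊕  10 =  57
 32 ⊕  36 =   4
116 ⊕ 227 = 151
104 ⊕  99 =  11
101 ⊕ 148 = 241
 32 ⊕ 203 = 235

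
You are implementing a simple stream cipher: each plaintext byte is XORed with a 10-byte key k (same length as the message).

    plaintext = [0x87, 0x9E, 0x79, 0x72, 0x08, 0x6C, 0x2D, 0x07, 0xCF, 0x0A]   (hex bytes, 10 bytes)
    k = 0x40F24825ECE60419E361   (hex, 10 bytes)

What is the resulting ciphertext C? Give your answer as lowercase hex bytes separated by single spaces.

XOR is its own inverse, so applying the key byte-wise gives the result directly.
byte 0: 135 xor  64 = 199
byte 1: 158 xor 242 = 108
byte 2: 121 xor  72 =  49
byte 3: 114 xor  37 =  87
byte 4:   8 xor 236 = 228
byte 5: 108 xor 230 = 138
byte 6:  45 xor   4 =  41
byte 7:   7 xor  25 =  30
byte 8: 207 xor 227 =  44
byte 9:  10 xor  97 = 107

c7 6c 31 57 e4 8a 29 1e 2c 6b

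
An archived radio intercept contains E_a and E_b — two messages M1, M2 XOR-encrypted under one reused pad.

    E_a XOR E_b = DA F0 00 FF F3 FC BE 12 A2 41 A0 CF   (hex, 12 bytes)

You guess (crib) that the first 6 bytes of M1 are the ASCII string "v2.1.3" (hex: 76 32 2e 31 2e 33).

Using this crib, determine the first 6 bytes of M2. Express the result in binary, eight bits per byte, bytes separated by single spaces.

Since E_a ⊕ E_b = M1 ⊕ M2, XORing with the guessed M1 bytes yields the corresponding M2 bytes: M2 = (E_a ⊕ E_b) ⊕ M1.
da xor 76 = ac
f0 xor 32 = c2
00 xor 2e = 2e
ff xor 31 = ce
f3 xor 2e = dd
fc xor 33 = cf

10101100 11000010 00101110 11001110 11011101 11001111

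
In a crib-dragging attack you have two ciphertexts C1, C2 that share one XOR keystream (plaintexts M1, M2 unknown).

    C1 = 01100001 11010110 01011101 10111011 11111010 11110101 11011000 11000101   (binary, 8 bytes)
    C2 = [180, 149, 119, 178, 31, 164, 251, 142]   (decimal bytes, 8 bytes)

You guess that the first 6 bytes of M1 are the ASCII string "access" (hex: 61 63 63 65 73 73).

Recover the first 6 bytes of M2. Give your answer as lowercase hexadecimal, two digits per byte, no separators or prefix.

b420496c9622

First, C1 ⊕ C2 = (M1 ⊕ K) ⊕ (M2 ⊕ K) = M1 ⊕ M2, so the key drops out. Then M2 = (M1 ⊕ M2) ⊕ M1 over the first 6 bytes.
byte 0: (61 ⊕ b4) ⊕ 61 = d5 ⊕ 61 = b4
byte 1: (d6 ⊕ 95) ⊕ 63 = 43 ⊕ 63 = 20
byte 2: (5d ⊕ 77) ⊕ 63 = 2a ⊕ 63 = 49
byte 3: (bb ⊕ b2) ⊕ 65 = 09 ⊕ 65 = 6c
byte 4: (fa ⊕ 1f) ⊕ 73 = e5 ⊕ 73 = 96
byte 5: (f5 ⊕ a4) ⊕ 73 = 51 ⊕ 73 = 22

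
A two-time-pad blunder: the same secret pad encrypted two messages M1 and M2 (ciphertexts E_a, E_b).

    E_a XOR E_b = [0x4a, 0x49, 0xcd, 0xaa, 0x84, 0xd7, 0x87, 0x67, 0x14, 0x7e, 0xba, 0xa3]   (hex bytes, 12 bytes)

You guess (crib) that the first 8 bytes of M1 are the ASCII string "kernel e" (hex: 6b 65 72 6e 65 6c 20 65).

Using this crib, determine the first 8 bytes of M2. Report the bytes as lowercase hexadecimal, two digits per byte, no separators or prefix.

212cbfc4e1bba702

Since E_a ⊕ E_b = M1 ⊕ M2, XORing with the guessed M1 bytes yields the corresponding M2 bytes: M2 = (E_a ⊕ E_b) ⊕ M1.
01001010 ^ 01101011 = 00100001
01001001 ^ 01100101 = 00101100
11001101 ^ 01110010 = 10111111
10101010 ^ 01101110 = 11000100
10000100 ^ 01100101 = 11100001
11010111 ^ 01101100 = 10111011
10000111 ^ 00100000 = 10100111
01100111 ^ 01100101 = 00000010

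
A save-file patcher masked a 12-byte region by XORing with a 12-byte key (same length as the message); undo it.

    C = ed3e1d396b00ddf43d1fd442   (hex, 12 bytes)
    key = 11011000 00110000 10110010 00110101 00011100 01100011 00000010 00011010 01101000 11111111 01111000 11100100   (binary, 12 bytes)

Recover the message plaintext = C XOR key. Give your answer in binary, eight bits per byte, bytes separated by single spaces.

00110101 00001110 10101111 00001100 01110111 01100011 11011111 11101110 01010101 11100000 10101100 10100110

ed ^ d8 = 35
3e ^ 30 = 0e
1d ^ b2 = af
39 ^ 35 = 0c
6b ^ 1c = 77
00 ^ 63 = 63
dd ^ 02 = df
f4 ^ 1a = ee
3d ^ 68 = 55
1f ^ ff = e0
d4 ^ 78 = ac
42 ^ e4 = a6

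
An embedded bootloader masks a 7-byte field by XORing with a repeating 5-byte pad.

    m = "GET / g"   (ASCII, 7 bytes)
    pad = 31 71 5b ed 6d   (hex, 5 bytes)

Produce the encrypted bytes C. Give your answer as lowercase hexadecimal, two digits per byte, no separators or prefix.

The 5-byte key repeats, so the effective keystream is 31 71 5b ed 6d 31 71.
byte 0: 01000111 xor 00110001 = 01110110
byte 1: 01000101 xor 01110001 = 00110100
byte 2: 01010100 xor 01011011 = 00001111
byte 3: 00100000 xor 11101101 = 11001101
byte 4: 00101111 xor 01101101 = 01000010
byte 5: 00100000 xor 00110001 = 00010001
byte 6: 01100111 xor 01110001 = 00010110

76340fcd421116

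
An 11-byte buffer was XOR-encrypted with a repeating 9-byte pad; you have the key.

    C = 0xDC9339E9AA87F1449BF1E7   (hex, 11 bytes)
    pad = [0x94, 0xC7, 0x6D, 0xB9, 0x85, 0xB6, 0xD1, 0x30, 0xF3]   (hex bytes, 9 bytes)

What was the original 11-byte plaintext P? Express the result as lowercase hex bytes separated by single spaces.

The 9-byte key repeats, so the effective keystream is 94 c7 6d b9 85 b6 d1 30 f3 94 c7.
byte 0: dc ^ 94 = 48
byte 1: 93 ^ c7 = 54
byte 2: 39 ^ 6d = 54
byte 3: e9 ^ b9 = 50
byte 4: aa ^ 85 = 2f
byte 5: 87 ^ b6 = 31
byte 6: f1 ^ d1 = 20
byte 7: 44 ^ 30 = 74
byte 8: 9b ^ f3 = 68
byte 9: f1 ^ 94 = 65
byte 10: e7 ^ c7 = 20

48 54 54 50 2f 31 20 74 68 65 20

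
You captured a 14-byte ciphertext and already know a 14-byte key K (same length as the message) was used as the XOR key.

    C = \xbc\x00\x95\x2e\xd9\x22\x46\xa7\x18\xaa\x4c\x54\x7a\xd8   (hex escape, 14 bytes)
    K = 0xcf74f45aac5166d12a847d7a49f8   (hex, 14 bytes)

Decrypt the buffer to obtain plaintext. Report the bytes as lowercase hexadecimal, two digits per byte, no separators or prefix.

7374617475732076322e312e3320

188 ⊕ 207 = 115
  0 ⊕ 116 = 116
149 ⊕ 244 =  97
 46 ⊕  90 = 116
217 ⊕ 172 = 117
 34 ⊕  81 = 115
 70 ⊕ 102 =  32
167 ⊕ 209 = 118
 24 ⊕  42 =  50
170 ⊕ 132 =  46
 76 ⊕ 125 =  49
 84 ⊕ 122 =  46
122 ⊕  73 =  51
216 ⊕ 248 =  32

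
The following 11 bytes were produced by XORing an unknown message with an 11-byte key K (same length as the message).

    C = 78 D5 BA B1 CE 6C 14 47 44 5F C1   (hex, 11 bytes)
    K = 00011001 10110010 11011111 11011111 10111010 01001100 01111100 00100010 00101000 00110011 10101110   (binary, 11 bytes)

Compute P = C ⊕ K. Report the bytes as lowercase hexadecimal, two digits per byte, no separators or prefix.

byte 0: 01111000 ^ 00011001 = 01100001
byte 1: 11010101 ^ 10110010 = 01100111
byte 2: 10111010 ^ 11011111 = 01100101
byte 3: 10110001 ^ 11011111 = 01101110
byte 4: 11001110 ^ 10111010 = 01110100
byte 5: 01101100 ^ 01001100 = 00100000
byte 6: 00010100 ^ 01111100 = 01101000
byte 7: 01000111 ^ 00100010 = 01100101
byte 8: 01000100 ^ 00101000 = 01101100
byte 9: 01011111 ^ 00110011 = 01101100
byte 10: 11000001 ^ 10101110 = 01101111

6167656e742068656c6c6f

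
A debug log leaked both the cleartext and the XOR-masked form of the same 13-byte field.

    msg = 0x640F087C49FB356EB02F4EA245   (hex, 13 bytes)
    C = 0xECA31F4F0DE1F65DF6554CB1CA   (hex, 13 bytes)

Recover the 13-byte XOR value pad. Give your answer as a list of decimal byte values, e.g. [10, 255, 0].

Since C = msg ⊕ pad, XORing both sides with msg gives pad = msg ⊕ C.
64 XOR ec = 88
0f XOR a3 = ac
08 XOR 1f = 17
7c XOR 4f = 33
49 XOR 0d = 44
fb XOR e1 = 1a
35 XOR f6 = c3
6e XOR 5d = 33
b0 XOR f6 = 46
2f XOR 55 = 7a
4e XOR 4c = 02
a2 XOR b1 = 13
45 XOR ca = 8f

[136, 172, 23, 51, 68, 26, 195, 51, 70, 122, 2, 19, 143]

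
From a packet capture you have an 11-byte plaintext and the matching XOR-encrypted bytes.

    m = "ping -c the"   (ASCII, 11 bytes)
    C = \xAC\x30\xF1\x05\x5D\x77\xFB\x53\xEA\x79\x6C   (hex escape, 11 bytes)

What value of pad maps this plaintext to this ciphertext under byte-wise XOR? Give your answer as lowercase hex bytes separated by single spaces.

dc 59 9f 62 7d 5a 98 73 9e 11 09

Since C = m ⊕ pad, XORing both sides with m gives pad = m ⊕ C.
byte 0: 01110000 XOR 10101100 = 11011100
byte 1: 01101001 XOR 00110000 = 01011001
byte 2: 01101110 XOR 11110001 = 10011111
byte 3: 01100111 XOR 00000101 = 01100010
byte 4: 00100000 XOR 01011101 = 01111101
byte 5: 00101101 XOR 01110111 = 01011010
byte 6: 01100011 XOR 11111011 = 10011000
byte 7: 00100000 XOR 01010011 = 01110011
byte 8: 01110100 XOR 11101010 = 10011110
byte 9: 01101000 XOR 01111001 = 00010001
byte 10: 01100101 XOR 01101100 = 00001001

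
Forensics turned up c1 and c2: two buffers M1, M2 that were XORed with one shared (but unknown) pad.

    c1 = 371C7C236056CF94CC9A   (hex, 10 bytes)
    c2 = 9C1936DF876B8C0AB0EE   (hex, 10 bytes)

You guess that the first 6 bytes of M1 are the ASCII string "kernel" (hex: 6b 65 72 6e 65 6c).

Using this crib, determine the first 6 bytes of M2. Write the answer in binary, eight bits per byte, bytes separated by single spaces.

11000000 01100000 00111000 10010010 10000010 01010001

First, c1 ⊕ c2 = (M1 ⊕ K) ⊕ (M2 ⊕ K) = M1 ⊕ M2, so the key drops out. Then M2 = (M1 ⊕ M2) ⊕ M1 over the first 6 bytes.
byte 0: (37 ⊕ 9c) ⊕ 6b = ab ⊕ 6b = c0
byte 1: (1c ⊕ 19) ⊕ 65 = 05 ⊕ 65 = 60
byte 2: (7c ⊕ 36) ⊕ 72 = 4a ⊕ 72 = 38
byte 3: (23 ⊕ df) ⊕ 6e = fc ⊕ 6e = 92
byte 4: (60 ⊕ 87) ⊕ 65 = e7 ⊕ 65 = 82
byte 5: (56 ⊕ 6b) ⊕ 6c = 3d ⊕ 6c = 51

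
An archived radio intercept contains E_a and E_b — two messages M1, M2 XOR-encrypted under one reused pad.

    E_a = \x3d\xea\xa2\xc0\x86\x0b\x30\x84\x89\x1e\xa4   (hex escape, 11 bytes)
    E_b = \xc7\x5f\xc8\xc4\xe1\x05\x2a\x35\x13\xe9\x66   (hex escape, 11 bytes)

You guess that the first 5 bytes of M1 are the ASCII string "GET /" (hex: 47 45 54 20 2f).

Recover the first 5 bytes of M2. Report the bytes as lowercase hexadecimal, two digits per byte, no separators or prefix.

bdf03e2448

First, E_a ⊕ E_b = (M1 ⊕ K) ⊕ (M2 ⊕ K) = M1 ⊕ M2, so the key drops out. Then M2 = (M1 ⊕ M2) ⊕ M1 over the first 5 bytes.
byte 0: (3d xor c7) xor 47 = fa xor 47 = bd
byte 1: (ea xor 5f) xor 45 = b5 xor 45 = f0
byte 2: (a2 xor c8) xor 54 = 6a xor 54 = 3e
byte 3: (c0 xor c4) xor 20 = 04 xor 20 = 24
byte 4: (86 xor e1) xor 2f = 67 xor 2f = 48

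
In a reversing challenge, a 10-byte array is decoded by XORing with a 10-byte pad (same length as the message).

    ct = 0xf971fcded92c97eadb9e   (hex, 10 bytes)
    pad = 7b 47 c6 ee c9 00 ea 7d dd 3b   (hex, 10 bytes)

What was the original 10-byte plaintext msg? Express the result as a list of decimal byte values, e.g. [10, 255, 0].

[130, 54, 58, 48, 16, 44, 125, 151, 6, 165]

XOR is its own inverse, so applying the key byte-wise gives the result directly.
f9 xor 7b = 82
71 xor 47 = 36
fc xor c6 = 3a
de xor ee = 30
d9 xor c9 = 10
2c xor 00 = 2c
97 xor ea = 7d
ea xor 7d = 97
db xor dd = 06
9e xor 3b = a5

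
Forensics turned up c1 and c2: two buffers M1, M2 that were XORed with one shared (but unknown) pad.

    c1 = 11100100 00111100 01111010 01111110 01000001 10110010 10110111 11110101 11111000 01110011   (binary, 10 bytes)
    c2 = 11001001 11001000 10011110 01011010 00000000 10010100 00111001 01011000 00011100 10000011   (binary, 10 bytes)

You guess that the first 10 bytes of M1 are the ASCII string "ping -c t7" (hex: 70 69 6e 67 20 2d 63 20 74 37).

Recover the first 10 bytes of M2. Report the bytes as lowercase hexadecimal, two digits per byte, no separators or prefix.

5d9d8a43610bed8d90c7

First, c1 ⊕ c2 = (M1 ⊕ K) ⊕ (M2 ⊕ K) = M1 ⊕ M2, so the key drops out. Then M2 = (M1 ⊕ M2) ⊕ M1 over the first 10 bytes.
byte 0: (e4 ^ c9) ^ 70 = 2d ^ 70 = 5d
byte 1: (3c ^ c8) ^ 69 = f4 ^ 69 = 9d
byte 2: (7a ^ 9e) ^ 6e = e4 ^ 6e = 8a
byte 3: (7e ^ 5a) ^ 67 = 24 ^ 67 = 43
byte 4: (41 ^ 00) ^ 20 = 41 ^ 20 = 61
byte 5: (b2 ^ 94) ^ 2d = 26 ^ 2d = 0b
byte 6: (b7 ^ 39) ^ 63 = 8e ^ 63 = ed
byte 7: (f5 ^ 58) ^ 20 = ad ^ 20 = 8d
byte 8: (f8 ^ 1c) ^ 74 = e4 ^ 74 = 90
byte 9: (73 ^ 83) ^ 37 = f0 ^ 37 = c7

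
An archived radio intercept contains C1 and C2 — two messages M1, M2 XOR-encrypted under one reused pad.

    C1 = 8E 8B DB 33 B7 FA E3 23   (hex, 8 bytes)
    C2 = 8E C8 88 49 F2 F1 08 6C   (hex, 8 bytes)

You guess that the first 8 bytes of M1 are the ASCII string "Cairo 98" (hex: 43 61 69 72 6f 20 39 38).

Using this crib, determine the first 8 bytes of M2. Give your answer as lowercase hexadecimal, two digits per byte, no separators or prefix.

First, C1 ⊕ C2 = (M1 ⊕ K) ⊕ (M2 ⊕ K) = M1 ⊕ M2, so the key drops out. Then M2 = (M1 ⊕ M2) ⊕ M1 over the first 8 bytes.
byte 0: (8e ⊕ 8e) ⊕ 43 = 00 ⊕ 43 = 43
byte 1: (8b ⊕ c8) ⊕ 61 = 43 ⊕ 61 = 22
byte 2: (db ⊕ 88) ⊕ 69 = 53 ⊕ 69 = 3a
byte 3: (33 ⊕ 49) ⊕ 72 = 7a ⊕ 72 = 08
byte 4: (b7 ⊕ f2) ⊕ 6f = 45 ⊕ 6f = 2a
byte 5: (fa ⊕ f1) ⊕ 20 = 0b ⊕ 20 = 2b
byte 6: (e3 ⊕ 08) ⊕ 39 = eb ⊕ 39 = d2
byte 7: (23 ⊕ 6c) ⊕ 38 = 4f ⊕ 38 = 77

43223a082a2bd277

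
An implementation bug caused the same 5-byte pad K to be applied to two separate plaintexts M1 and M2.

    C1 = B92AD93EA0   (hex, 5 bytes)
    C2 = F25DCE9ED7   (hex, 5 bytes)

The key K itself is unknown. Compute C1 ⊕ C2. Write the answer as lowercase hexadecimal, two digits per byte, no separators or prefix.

4b7717a077

C1 ⊕ C2 = (M1 ⊕ K) ⊕ (M2 ⊕ K) = M1 ⊕ M2 — the shared key cancels under XOR.
10111001 ⊕ 11110010 = 01001011
00101010 ⊕ 01011101 = 01110111
11011001 ⊕ 11001110 = 00010111
00111110 ⊕ 10011110 = 10100000
10100000 ⊕ 11010111 = 01110111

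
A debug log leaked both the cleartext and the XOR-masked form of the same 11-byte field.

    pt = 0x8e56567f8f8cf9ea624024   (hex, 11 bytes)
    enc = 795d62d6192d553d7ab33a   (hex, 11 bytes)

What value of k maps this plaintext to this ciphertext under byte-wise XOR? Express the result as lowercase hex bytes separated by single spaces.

Since enc = pt ⊕ k, XORing both sides with pt gives k = pt ⊕ enc.
byte 0: 10001110 xor 01111001 = 11110111
byte 1: 01010110 xor 01011101 = 00001011
byte 2: 01010110 xor 01100010 = 00110100
byte 3: 01111111 xor 11010110 = 10101001
byte 4: 10001111 xor 00011001 = 10010110
byte 5: 10001100 xor 00101101 = 10100001
byte 6: 11111001 xor 01010101 = 10101100
byte 7: 11101010 xor 00111101 = 11010111
byte 8: 01100010 xor 01111010 = 00011000
byte 9: 01000000 xor 10110011 = 11110011
byte 10: 00100100 xor 00111010 = 00011110

f7 0b 34 a9 96 a1 ac d7 18 f3 1e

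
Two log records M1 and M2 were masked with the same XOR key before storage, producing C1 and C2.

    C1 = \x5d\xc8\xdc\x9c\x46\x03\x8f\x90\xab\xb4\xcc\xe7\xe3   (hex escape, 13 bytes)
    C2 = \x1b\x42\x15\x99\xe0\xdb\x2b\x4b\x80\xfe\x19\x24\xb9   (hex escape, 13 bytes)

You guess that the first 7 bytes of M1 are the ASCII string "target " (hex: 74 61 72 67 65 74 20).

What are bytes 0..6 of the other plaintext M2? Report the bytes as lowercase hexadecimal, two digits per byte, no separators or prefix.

32ebbb62c3ac84

First, C1 ⊕ C2 = (M1 ⊕ K) ⊕ (M2 ⊕ K) = M1 ⊕ M2, so the key drops out. Then M2 = (M1 ⊕ M2) ⊕ M1 over the first 7 bytes.
byte 0: (5d ^ 1b) ^ 74 = 46 ^ 74 = 32
byte 1: (c8 ^ 42) ^ 61 = 8a ^ 61 = eb
byte 2: (dc ^ 15) ^ 72 = c9 ^ 72 = bb
byte 3: (9c ^ 99) ^ 67 = 05 ^ 67 = 62
byte 4: (46 ^ e0) ^ 65 = a6 ^ 65 = c3
byte 5: (03 ^ db) ^ 74 = d8 ^ 74 = ac
byte 6: (8f ^ 2b) ^ 20 = a4 ^ 20 = 84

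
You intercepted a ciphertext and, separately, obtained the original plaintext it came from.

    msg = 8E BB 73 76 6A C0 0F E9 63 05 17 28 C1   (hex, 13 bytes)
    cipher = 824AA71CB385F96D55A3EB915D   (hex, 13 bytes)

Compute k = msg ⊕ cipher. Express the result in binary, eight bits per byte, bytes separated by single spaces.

00001100 11110001 11010100 01101010 11011001 01000101 11110110 10000100 00110110 10100110 11111100 10111001 10011100

Since cipher = msg ⊕ k, XORing both sides with msg gives k = msg ⊕ cipher.
8e ^ 82 = 0c
bb ^ 4a = f1
73 ^ a7 = d4
76 ^ 1c = 6a
6a ^ b3 = d9
c0 ^ 85 = 45
0f ^ f9 = f6
e9 ^ 6d = 84
63 ^ 55 = 36
05 ^ a3 = a6
17 ^ eb = fc
28 ^ 91 = b9
c1 ^ 5d = 9c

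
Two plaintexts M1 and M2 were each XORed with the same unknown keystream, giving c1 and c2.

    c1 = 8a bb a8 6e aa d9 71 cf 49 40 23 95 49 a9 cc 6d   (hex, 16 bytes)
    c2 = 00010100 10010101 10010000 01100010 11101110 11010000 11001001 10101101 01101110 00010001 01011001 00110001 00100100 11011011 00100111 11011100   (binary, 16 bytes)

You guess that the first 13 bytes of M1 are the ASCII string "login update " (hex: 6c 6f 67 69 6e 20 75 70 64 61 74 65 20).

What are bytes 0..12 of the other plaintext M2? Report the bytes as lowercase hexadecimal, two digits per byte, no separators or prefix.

f2415f652a29cd1243300ec14d

First, c1 ⊕ c2 = (M1 ⊕ K) ⊕ (M2 ⊕ K) = M1 ⊕ M2, so the key drops out. Then M2 = (M1 ⊕ M2) ⊕ M1 over the first 13 bytes.
byte 0: (8a XOR 14) XOR 6c = 9e XOR 6c = f2
byte 1: (bb XOR 95) XOR 6f = 2e XOR 6f = 41
byte 2: (a8 XOR 90) XOR 67 = 38 XOR 67 = 5f
byte 3: (6e XOR 62) XOR 69 = 0c XOR 69 = 65
byte 4: (aa XOR ee) XOR 6e = 44 XOR 6e = 2a
byte 5: (d9 XOR d0) XOR 20 = 09 XOR 20 = 29
byte 6: (71 XOR c9) XOR 75 = b8 XOR 75 = cd
byte 7: (cf XOR ad) XOR 70 = 62 XOR 70 = 12
byte 8: (49 XOR 6e) XOR 64 = 27 XOR 64 = 43
byte 9: (40 XOR 11) XOR 61 = 51 XOR 61 = 30
byte 10: (23 XOR 59) XOR 74 = 7a XOR 74 = 0e
byte 11: (95 XOR 31) XOR 65 = a4 XOR 65 = c1
byte 12: (49 XOR 24) XOR 20 = 6d XOR 20 = 4d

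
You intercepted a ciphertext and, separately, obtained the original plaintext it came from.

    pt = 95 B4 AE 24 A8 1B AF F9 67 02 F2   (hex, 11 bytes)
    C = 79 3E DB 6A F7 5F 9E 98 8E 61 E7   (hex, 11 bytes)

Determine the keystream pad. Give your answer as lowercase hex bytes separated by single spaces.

Since C = pt ⊕ pad, XORing both sides with pt gives pad = pt ⊕ C.
95 XOR 79 = ec
b4 XOR 3e = 8a
ae XOR db = 75
24 XOR 6a = 4e
a8 XOR f7 = 5f
1b XOR 5f = 44
af XOR 9e = 31
f9 XOR 98 = 61
67 XOR 8e = e9
02 XOR 61 = 63
f2 XOR e7 = 15

ec 8a 75 4e 5f 44 31 61 e9 63 15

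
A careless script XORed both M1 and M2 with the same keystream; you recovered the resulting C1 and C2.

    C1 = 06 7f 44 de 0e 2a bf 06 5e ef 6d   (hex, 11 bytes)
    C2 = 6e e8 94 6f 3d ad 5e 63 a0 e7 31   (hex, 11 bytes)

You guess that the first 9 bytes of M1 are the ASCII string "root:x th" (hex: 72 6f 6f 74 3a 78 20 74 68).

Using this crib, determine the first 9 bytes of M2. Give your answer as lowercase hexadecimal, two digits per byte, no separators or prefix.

1af8bfc509ffc11196

First, C1 ⊕ C2 = (M1 ⊕ K) ⊕ (M2 ⊕ K) = M1 ⊕ M2, so the key drops out. Then M2 = (M1 ⊕ M2) ⊕ M1 over the first 9 bytes.
byte 0: (06 ^ 6e) ^ 72 = 68 ^ 72 = 1a
byte 1: (7f ^ e8) ^ 6f = 97 ^ 6f = f8
byte 2: (44 ^ 94) ^ 6f = d0 ^ 6f = bf
byte 3: (de ^ 6f) ^ 74 = b1 ^ 74 = c5
byte 4: (0e ^ 3d) ^ 3a = 33 ^ 3a = 09
byte 5: (2a ^ ad) ^ 78 = 87 ^ 78 = ff
byte 6: (bf ^ 5e) ^ 20 = e1 ^ 20 = c1
byte 7: (06 ^ 63) ^ 74 = 65 ^ 74 = 11
byte 8: (5e ^ a0) ^ 68 = fe ^ 68 = 96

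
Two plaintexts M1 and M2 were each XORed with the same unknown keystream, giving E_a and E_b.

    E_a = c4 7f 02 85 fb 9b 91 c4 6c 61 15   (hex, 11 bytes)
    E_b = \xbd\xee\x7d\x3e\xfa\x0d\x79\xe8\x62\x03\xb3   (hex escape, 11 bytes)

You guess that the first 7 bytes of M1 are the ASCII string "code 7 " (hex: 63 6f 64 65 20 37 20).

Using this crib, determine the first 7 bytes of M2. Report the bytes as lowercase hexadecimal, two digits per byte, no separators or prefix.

First, E_a ⊕ E_b = (M1 ⊕ K) ⊕ (M2 ⊕ K) = M1 ⊕ M2, so the key drops out. Then M2 = (M1 ⊕ M2) ⊕ M1 over the first 7 bytes.
byte 0: (c4 xor bd) xor 63 = 79 xor 63 = 1a
byte 1: (7f xor ee) xor 6f = 91 xor 6f = fe
byte 2: (02 xor 7d) xor 64 = 7f xor 64 = 1b
byte 3: (85 xor 3e) xor 65 = bb xor 65 = de
byte 4: (fb xor fa) xor 20 = 01 xor 20 = 21
byte 5: (9b xor 0d) xor 37 = 96 xor 37 = a1
byte 6: (91 xor 79) xor 20 = e8 xor 20 = c8

1afe1bde21a1c8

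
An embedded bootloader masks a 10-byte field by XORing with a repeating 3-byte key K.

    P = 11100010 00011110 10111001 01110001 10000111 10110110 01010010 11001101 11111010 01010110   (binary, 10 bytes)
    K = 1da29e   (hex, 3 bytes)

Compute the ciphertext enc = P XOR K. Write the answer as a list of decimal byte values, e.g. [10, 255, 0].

[255, 188, 39, 108, 37, 40, 79, 111, 100, 75]

The 3-byte key repeats, so the effective keystream is 1d a2 9e 1d a2 9e 1d a2 9e 1d.
byte 0: e2 xor 1d = ff
byte 1: 1e xor a2 = bc
byte 2: b9 xor 9e = 27
byte 3: 71 xor 1d = 6c
byte 4: 87 xor a2 = 25
byte 5: b6 xor 9e = 28
byte 6: 52 xor 1d = 4f
byte 7: cd xor a2 = 6f
byte 8: fa xor 9e = 64
byte 9: 56 xor 1d = 4b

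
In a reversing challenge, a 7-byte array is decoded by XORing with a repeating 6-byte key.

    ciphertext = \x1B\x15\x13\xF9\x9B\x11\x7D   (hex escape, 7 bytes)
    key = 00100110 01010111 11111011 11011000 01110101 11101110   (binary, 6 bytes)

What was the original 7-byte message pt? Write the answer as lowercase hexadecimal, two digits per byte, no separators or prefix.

3d42e821eeff5b

The 6-byte key repeats, so the effective keystream is 26 57 fb d8 75 ee 26.
byte 0: 1b ⊕ 26 = 3d
byte 1: 15 ⊕ 57 = 42
byte 2: 13 ⊕ fb = e8
byte 3: f9 ⊕ d8 = 21
byte 4: 9b ⊕ 75 = ee
byte 5: 11 ⊕ ee = ff
byte 6: 7d ⊕ 26 = 5b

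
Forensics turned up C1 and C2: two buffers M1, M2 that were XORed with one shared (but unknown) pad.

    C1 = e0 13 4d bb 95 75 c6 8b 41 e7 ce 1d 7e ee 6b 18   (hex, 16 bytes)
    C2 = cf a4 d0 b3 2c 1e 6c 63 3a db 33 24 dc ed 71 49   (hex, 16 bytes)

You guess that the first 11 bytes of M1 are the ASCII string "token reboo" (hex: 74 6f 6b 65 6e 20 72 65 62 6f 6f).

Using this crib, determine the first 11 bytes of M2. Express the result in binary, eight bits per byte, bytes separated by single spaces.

01011011 11011000 11110110 01101101 11010111 01001011 11011000 10001101 00011001 01010011 10010010

First, C1 ⊕ C2 = (M1 ⊕ K) ⊕ (M2 ⊕ K) = M1 ⊕ M2, so the key drops out. Then M2 = (M1 ⊕ M2) ⊕ M1 over the first 11 bytes.
byte 0: (e0 xor cf) xor 74 = 2f xor 74 = 5b
byte 1: (13 xor a4) xor 6f = b7 xor 6f = d8
byte 2: (4d xor d0) xor 6b = 9d xor 6b = f6
byte 3: (bb xor b3) xor 65 = 08 xor 65 = 6d
byte 4: (95 xor 2c) xor 6e = b9 xor 6e = d7
byte 5: (75 xor 1e) xor 20 = 6b xor 20 = 4b
byte 6: (c6 xor 6c) xor 72 = aa xor 72 = d8
byte 7: (8b xor 63) xor 65 = e8 xor 65 = 8d
byte 8: (41 xor 3a) xor 62 = 7b xor 62 = 19
byte 9: (e7 xor db) xor 6f = 3c xor 6f = 53
byte 10: (ce xor 33) xor 6f = fd xor 6f = 92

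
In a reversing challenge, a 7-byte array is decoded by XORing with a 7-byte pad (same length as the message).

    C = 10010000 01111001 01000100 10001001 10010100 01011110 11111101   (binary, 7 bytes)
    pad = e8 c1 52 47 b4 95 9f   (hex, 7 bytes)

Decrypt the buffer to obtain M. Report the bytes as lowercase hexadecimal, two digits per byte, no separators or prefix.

78b816ce20cb62

byte 0: 90 XOR e8 = 78
byte 1: 79 XOR c1 = b8
byte 2: 44 XOR 52 = 16
byte 3: 89 XOR 47 = ce
byte 4: 94 XOR b4 = 20
byte 5: 5e XOR 95 = cb
byte 6: fd XOR 9f = 62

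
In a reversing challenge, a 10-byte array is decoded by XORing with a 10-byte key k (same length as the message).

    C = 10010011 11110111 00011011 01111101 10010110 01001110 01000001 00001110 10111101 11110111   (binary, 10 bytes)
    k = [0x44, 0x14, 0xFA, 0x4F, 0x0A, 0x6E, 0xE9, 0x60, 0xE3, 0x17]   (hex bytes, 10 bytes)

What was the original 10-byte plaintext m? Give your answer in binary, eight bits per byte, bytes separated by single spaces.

11010111 11100011 11100001 00110010 10011100 00100000 10101000 01101110 01011110 11100000

XOR is its own inverse, so applying the key byte-wise gives the result directly.
10010011 xor 01000100 = 11010111
11110111 xor 00010100 = 11100011
00011011 xor 11111010 = 11100001
01111101 xor 01001111 = 00110010
10010110 xor 00001010 = 10011100
01001110 xor 01101110 = 00100000
01000001 xor 11101001 = 10101000
00001110 xor 01100000 = 01101110
10111101 xor 11100011 = 01011110
11110111 xor 00010111 = 11100000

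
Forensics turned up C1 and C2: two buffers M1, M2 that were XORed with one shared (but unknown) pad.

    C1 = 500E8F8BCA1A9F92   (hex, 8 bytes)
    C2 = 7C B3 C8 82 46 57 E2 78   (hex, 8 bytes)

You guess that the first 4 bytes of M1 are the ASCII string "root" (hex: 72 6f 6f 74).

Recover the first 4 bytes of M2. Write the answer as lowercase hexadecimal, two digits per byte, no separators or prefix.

First, C1 ⊕ C2 = (M1 ⊕ K) ⊕ (M2 ⊕ K) = M1 ⊕ M2, so the key drops out. Then M2 = (M1 ⊕ M2) ⊕ M1 over the first 4 bytes.
byte 0: (50 xor 7c) xor 72 = 2c xor 72 = 5e
byte 1: (0e xor b3) xor 6f = bd xor 6f = d2
byte 2: (8f xor c8) xor 6f = 47 xor 6f = 28
byte 3: (8b xor 82) xor 74 = 09 xor 74 = 7d

5ed2287d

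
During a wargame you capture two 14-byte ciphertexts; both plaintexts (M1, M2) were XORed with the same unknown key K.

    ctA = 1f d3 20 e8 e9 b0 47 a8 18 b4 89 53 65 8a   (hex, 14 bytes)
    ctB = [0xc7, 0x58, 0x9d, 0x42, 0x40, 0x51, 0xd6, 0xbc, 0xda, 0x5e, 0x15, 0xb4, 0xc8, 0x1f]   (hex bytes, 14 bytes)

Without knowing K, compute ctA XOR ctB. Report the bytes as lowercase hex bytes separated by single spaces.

d8 8b bd aa a9 e1 91 14 c2 ea 9c e7 ad 95

ctA ⊕ ctB = (M1 ⊕ K) ⊕ (M2 ⊕ K) = M1 ⊕ M2 — the shared key cancels under XOR.
1f xor c7 = d8
d3 xor 58 = 8b
20 xor 9d = bd
e8 xor 42 = aa
e9 xor 40 = a9
b0 xor 51 = e1
47 xor d6 = 91
a8 xor bc = 14
18 xor da = c2
b4 xor 5e = ea
89 xor 15 = 9c
53 xor b4 = e7
65 xor c8 = ad
8a xor 1f = 95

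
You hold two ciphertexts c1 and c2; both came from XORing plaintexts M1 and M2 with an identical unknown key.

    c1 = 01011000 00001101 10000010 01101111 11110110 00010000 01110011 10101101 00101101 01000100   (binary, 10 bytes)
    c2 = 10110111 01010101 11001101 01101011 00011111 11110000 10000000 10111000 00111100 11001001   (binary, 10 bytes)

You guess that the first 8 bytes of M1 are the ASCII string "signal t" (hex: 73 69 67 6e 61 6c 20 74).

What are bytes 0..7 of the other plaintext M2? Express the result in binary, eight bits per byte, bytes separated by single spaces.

First, c1 ⊕ c2 = (M1 ⊕ K) ⊕ (M2 ⊕ K) = M1 ⊕ M2, so the key drops out. Then M2 = (M1 ⊕ M2) ⊕ M1 over the first 8 bytes.
byte 0: (58 ^ b7) ^ 73 = ef ^ 73 = 9c
byte 1: (0d ^ 55) ^ 69 = 58 ^ 69 = 31
byte 2: (82 ^ cd) ^ 67 = 4f ^ 67 = 28
byte 3: (6f ^ 6b) ^ 6e = 04 ^ 6e = 6a
byte 4: (f6 ^ 1f) ^ 61 = e9 ^ 61 = 88
byte 5: (10 ^ f0) ^ 6c = e0 ^ 6c = 8c
byte 6: (73 ^ 80) ^ 20 = f3 ^ 20 = d3
byte 7: (ad ^ b8) ^ 74 = 15 ^ 74 = 61

10011100 00110001 00101000 01101010 10001000 10001100 11010011 01100001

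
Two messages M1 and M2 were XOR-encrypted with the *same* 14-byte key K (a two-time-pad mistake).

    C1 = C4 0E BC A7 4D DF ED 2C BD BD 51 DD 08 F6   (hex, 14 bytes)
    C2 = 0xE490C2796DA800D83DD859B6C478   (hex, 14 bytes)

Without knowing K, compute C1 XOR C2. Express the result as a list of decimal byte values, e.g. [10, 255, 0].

C1 ⊕ C2 = (M1 ⊕ K) ⊕ (M2 ⊕ K) = M1 ⊕ M2 — the shared key cancels under XOR.
byte 0: c4 ^ e4 = 20
byte 1: 0e ^ 90 = 9e
byte 2: bc ^ c2 = 7e
byte 3: a7 ^ 79 = de
byte 4: 4d ^ 6d = 20
byte 5: df ^ a8 = 77
byte 6: ed ^ 00 = ed
byte 7: 2c ^ d8 = f4
byte 8: bd ^ 3d = 80
byte 9: bd ^ d8 = 65
byte 10: 51 ^ 59 = 08
byte 11: dd ^ b6 = 6b
byte 12: 08 ^ c4 = cc
byte 13: f6 ^ 78 = 8e

[32, 158, 126, 222, 32, 119, 237, 244, 128, 101, 8, 107, 204, 142]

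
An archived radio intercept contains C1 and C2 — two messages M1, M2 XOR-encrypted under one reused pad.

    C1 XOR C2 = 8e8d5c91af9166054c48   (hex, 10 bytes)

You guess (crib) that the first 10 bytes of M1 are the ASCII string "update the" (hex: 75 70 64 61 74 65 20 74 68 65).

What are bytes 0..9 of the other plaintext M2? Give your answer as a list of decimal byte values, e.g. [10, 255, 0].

[251, 253, 56, 240, 219, 244, 70, 113, 36, 45]

Since C1 ⊕ C2 = M1 ⊕ M2, XORing with the guessed M1 bytes yields the corresponding M2 bytes: M2 = (C1 ⊕ C2) ⊕ M1.
byte 0: 10001110 xor 01110101 = 11111011
byte 1: 10001101 xor 01110000 = 11111101
byte 2: 01011100 xor 01100100 = 00111000
byte 3: 10010001 xor 01100001 = 11110000
byte 4: 10101111 xor 01110100 = 11011011
byte 5: 10010001 xor 01100101 = 11110100
byte 6: 01100110 xor 00100000 = 01000110
byte 7: 00000101 xor 01110100 = 01110001
byte 8: 01001100 xor 01101000 = 00100100
byte 9: 01001000 xor 01100101 = 00101101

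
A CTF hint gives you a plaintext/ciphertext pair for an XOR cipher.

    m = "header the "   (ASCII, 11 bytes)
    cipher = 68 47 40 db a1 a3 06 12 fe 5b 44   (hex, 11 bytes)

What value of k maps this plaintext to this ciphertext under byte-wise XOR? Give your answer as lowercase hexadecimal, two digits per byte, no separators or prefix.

002221bfc4d12666963e64

Since cipher = m ⊕ k, XORing both sides with m gives k = m ⊕ cipher.
68 ^ 68 = 00
65 ^ 47 = 22
61 ^ 40 = 21
64 ^ db = bf
65 ^ a1 = c4
72 ^ a3 = d1
20 ^ 06 = 26
74 ^ 12 = 66
68 ^ fe = 96
65 ^ 5b = 3e
20 ^ 44 = 64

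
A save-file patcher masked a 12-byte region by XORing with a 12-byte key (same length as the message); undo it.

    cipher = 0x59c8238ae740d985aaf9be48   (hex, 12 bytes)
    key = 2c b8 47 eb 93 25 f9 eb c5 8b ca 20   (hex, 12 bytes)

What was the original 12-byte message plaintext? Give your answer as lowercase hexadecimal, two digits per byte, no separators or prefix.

XOR is its own inverse, so applying the key byte-wise gives the result directly.
01011001 ^ 00101100 = 01110101
11001000 ^ 10111000 = 01110000
00100011 ^ 01000111 = 01100100
10001010 ^ 11101011 = 01100001
11100111 ^ 10010011 = 01110100
01000000 ^ 00100101 = 01100101
11011001 ^ 11111001 = 00100000
10000101 ^ 11101011 = 01101110
10101010 ^ 11000101 = 01101111
11111001 ^ 10001011 = 01110010
10111110 ^ 11001010 = 01110100
01001000 ^ 00100000 = 01101000

757064617465206e6f727468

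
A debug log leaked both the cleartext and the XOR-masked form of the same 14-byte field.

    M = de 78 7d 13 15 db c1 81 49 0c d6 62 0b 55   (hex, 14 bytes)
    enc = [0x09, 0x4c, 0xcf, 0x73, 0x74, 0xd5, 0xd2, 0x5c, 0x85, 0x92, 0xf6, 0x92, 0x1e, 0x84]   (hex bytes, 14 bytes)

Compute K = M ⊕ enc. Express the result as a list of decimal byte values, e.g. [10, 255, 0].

[215, 52, 178, 96, 97, 14, 19, 221, 204, 158, 32, 240, 21, 209]

Since enc = M ⊕ K, XORing both sides with M gives K = M ⊕ enc.
byte 0: 222 XOR   9 = 215
byte 1: 120 XOR  76 =  52
byte 2: 125 XOR 207 = 178
byte 3:  19 XOR 115 =  96
byte 4:  21 XOR 116 =  97
byte 5: 219 XOR 213 =  14
byte 6: 193 XOR 210 =  19
byte 7: 129 XOR  92 = 221
byte 8:  73 XOR 133 = 204
byte 9:  12 XOR 146 = 158
byte 10: 214 XOR 246 =  32
byte 11:  98 XOR 146 = 240
byte 12:  11 XOR  30 =  21
byte 13:  85 XOR 132 = 209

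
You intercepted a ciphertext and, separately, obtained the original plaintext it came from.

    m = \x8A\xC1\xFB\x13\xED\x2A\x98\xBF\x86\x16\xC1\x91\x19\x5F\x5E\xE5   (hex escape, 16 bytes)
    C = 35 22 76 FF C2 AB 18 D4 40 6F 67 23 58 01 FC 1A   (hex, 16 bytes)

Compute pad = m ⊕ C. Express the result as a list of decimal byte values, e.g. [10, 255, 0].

[191, 227, 141, 236, 47, 129, 128, 107, 198, 121, 166, 178, 65, 94, 162, 255]

Since C = m ⊕ pad, XORing both sides with m gives pad = m ⊕ C.
byte 0: 138 ^  53 = 191
byte 1: 193 ^  34 = 227
byte 2: 251 ^ 118 = 141
byte 3:  19 ^ 255 = 236
byte 4: 237 ^ 194 =  47
byte 5:  42 ^ 171 = 129
byte 6: 152 ^  24 = 128
byte 7: 191 ^ 212 = 107
byte 8: 134 ^  64 = 198
byte 9:  22 ^ 111 = 121
byte 10: 193 ^ 103 = 166
byte 11: 145 ^  35 = 178
byte 12:  25 ^  88 =  65
byte 13:  95 ^   1 =  94
byte 14:  94 ^ 252 = 162
byte 15: 229 ^  26 = 255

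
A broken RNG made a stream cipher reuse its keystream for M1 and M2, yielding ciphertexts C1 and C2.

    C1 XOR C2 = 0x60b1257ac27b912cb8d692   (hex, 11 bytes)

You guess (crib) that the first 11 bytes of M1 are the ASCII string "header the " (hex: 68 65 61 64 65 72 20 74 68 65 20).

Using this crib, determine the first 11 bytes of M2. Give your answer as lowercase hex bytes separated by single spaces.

08 d4 44 1e a7 09 b1 58 d0 b3 b2

Since C1 ⊕ C2 = M1 ⊕ M2, XORing with the guessed M1 bytes yields the corresponding M2 bytes: M2 = (C1 ⊕ C2) ⊕ M1.
byte 0:  96 ^ 104 =   8
byte 1: 177 ^ 101 = 212
byte 2:  37 ^  97 =  68
byte 3: 122 ^ 100 =  30
byte 4: 194 ^ 101 = 167
byte 5: 123 ^ 114 =   9
byte 6: 145 ^  32 = 177
byte 7:  44 ^ 116 =  88
byte 8: 184 ^ 104 = 208
byte 9: 214 ^ 101 = 179
byte 10: 146 ^  32 = 178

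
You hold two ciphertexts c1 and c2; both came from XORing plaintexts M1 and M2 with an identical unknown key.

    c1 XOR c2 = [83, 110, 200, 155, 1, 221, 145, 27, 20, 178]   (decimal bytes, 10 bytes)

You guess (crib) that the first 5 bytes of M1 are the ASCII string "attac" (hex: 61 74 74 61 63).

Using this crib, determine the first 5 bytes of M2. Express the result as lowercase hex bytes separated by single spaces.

32 1a bc fa 62

Since c1 ⊕ c2 = M1 ⊕ M2, XORing with the guessed M1 bytes yields the corresponding M2 bytes: M2 = (c1 ⊕ c2) ⊕ M1.
01010011 ⊕ 01100001 = 00110010
01101110 ⊕ 01110100 = 00011010
11001000 ⊕ 01110100 = 10111100
10011011 ⊕ 01100001 = 11111010
00000001 ⊕ 01100011 = 01100010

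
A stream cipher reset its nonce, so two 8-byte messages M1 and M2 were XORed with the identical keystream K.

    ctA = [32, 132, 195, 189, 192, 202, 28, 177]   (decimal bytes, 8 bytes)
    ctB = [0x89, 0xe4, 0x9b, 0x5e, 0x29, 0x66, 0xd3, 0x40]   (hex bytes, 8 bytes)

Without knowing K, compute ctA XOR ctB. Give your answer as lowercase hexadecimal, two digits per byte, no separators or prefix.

ctA ⊕ ctB = (M1 ⊕ K) ⊕ (M2 ⊕ K) = M1 ⊕ M2 — the shared key cancels under XOR.
 32 ^ 137 = 169
132 ^ 228 =  96
195 ^ 155 =  88
189 ^  94 = 227
192 ^  41 = 233
202 ^ 102 = 172
 28 ^ 211 = 207
177 ^  64 = 241

a96058e3e9accff1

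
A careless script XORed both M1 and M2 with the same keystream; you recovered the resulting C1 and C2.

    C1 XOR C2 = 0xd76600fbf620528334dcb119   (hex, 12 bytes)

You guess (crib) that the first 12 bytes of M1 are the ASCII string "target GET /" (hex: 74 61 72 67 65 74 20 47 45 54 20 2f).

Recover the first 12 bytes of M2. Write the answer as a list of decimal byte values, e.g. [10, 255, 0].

Since C1 ⊕ C2 = M1 ⊕ M2, XORing with the guessed M1 bytes yields the corresponding M2 bytes: M2 = (C1 ⊕ C2) ⊕ M1.
11010111 ^ 01110100 = 10100011
01100110 ^ 01100001 = 00000111
00000000 ^ 01110010 = 01110010
11111011 ^ 01100111 = 10011100
11110110 ^ 01100101 = 10010011
00100000 ^ 01110100 = 01010100
01010010 ^ 00100000 = 01110010
10000011 ^ 01000111 = 11000100
00110100 ^ 01000101 = 01110001
11011100 ^ 01010100 = 10001000
10110001 ^ 00100000 = 10010001
00011001 ^ 00101111 = 00110110

[163, 7, 114, 156, 147, 84, 114, 196, 113, 136, 145, 54]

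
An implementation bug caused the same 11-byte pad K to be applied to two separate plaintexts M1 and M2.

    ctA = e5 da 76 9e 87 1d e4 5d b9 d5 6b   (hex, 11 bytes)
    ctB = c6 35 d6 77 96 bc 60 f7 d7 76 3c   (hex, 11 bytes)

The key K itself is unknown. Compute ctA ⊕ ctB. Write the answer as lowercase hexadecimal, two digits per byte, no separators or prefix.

23efa0e911a184aa6ea357

ctA ⊕ ctB = (M1 ⊕ K) ⊕ (M2 ⊕ K) = M1 ⊕ M2 — the shared key cancels under XOR.
e5 xor c6 = 23
da xor 35 = ef
76 xor d6 = a0
9e xor 77 = e9
87 xor 96 = 11
1d xor bc = a1
e4 xor 60 = 84
5d xor f7 = aa
b9 xor d7 = 6e
d5 xor 76 = a3
6b xor 3c = 57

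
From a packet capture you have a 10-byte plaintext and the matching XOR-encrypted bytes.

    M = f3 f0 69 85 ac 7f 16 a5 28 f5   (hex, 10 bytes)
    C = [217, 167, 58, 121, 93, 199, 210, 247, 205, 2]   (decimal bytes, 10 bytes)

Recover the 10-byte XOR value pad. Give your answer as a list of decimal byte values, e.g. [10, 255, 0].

Since C = M ⊕ pad, XORing both sides with M gives pad = M ⊕ C.
11110011 ^ 11011001 = 00101010
11110000 ^ 10100111 = 01010111
01101001 ^ 00111010 = 01010011
10000101 ^ 01111001 = 11111100
10101100 ^ 01011101 = 11110001
01111111 ^ 11000111 = 10111000
00010110 ^ 11010010 = 11000100
10100101 ^ 11110111 = 01010010
00101000 ^ 11001101 = 11100101
11110101 ^ 00000010 = 11110111

[42, 87, 83, 252, 241, 184, 196, 82, 229, 247]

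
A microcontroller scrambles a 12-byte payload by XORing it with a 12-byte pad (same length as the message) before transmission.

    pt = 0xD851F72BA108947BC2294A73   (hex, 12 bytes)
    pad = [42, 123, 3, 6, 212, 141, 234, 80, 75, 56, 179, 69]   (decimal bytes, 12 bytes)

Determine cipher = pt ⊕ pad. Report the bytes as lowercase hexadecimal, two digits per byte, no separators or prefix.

XOR is its own inverse, so applying the key byte-wise gives the result directly.
216 XOR  42 = 242
 81 XOR 123 =  42
247 XOR   3 = 244
 43 XOR   6 =  45
161 XOR 212 = 117
  8 XOR 141 = 133
148 XOR 234 = 126
123 XOR  80 =  43
194 XOR  75 = 137
 41 XOR  56 =  17
 74 XOR 179 = 249
115 XOR  69 =  54

f22af42d75857e2b8911f936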